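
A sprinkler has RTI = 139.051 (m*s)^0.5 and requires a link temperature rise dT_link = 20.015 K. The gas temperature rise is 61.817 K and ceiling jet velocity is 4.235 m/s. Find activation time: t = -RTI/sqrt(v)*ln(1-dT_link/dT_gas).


dT_link/dT_gas = 0.32378
ln(1 - 0.32378) = -0.39123
t = -139.051 / sqrt(4.235) * -0.39123 = 26.435 s

26.435 s


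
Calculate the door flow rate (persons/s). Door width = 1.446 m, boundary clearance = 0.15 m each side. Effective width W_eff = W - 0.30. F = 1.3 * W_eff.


W_eff = 1.446 - 0.30 = 1.146 m
F = 1.3 * 1.146 = 1.4898 persons/s

1.4898 persons/s


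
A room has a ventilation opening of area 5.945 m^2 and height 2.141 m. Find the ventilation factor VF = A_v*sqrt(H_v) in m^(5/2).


sqrt(H_v) = 1.4632
VF = 5.945 * 1.4632 = 8.6988 m^(5/2)

8.6988 m^(5/2)


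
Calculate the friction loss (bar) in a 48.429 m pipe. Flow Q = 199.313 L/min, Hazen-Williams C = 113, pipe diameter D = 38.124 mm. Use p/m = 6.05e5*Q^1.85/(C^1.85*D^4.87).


Q^1.85 = 17953
C^1.85 = 6283.4
D^4.87 = 5.0169e+07
p/m = 0.034456 bar/m
p_total = 0.034456 * 48.429 = 1.6687 bar

1.6687 bar


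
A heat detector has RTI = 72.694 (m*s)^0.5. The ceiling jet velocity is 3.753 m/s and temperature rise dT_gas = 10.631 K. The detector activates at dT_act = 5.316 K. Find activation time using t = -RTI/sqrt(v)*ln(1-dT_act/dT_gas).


dT_act/dT_gas = 0.50005
ln(1 - 0.50005) = -0.69324
t = -72.694 / sqrt(3.753) * -0.69324 = 26.013 s

26.013 s


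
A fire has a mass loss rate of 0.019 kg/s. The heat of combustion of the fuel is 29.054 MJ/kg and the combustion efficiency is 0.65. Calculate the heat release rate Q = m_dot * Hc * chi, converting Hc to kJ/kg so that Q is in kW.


Hc = 29.054 MJ/kg = 29.054 * 1000 kJ/kg = 29054 kJ/kg
Q = 0.019 kg/s * 29054 kJ/kg * 0.65 = 358.82 kW

358.82 kW


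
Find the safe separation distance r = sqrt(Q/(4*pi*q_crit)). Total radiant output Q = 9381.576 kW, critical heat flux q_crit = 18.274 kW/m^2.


4*pi*q_crit = 229.64
Q/(4*pi*q_crit) = 40.854
r = sqrt(40.854) = 6.3917 m

6.3917 m


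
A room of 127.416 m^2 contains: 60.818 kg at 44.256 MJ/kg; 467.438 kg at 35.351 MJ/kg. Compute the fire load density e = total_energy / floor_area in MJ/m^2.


Total energy = 60.818*44.256 + 467.438*35.351
= 2691.561 + 16524.40
= 19215.96 MJ
e = 19215.96 / 127.416 = 150.81 MJ/m^2

150.81 MJ/m^2


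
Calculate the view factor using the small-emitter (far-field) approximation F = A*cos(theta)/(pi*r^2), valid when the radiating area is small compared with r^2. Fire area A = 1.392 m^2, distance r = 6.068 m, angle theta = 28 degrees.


cos(28 deg) = 0.88295
pi*r^2 = 115.68
F = 1.392 * 0.88295 / 115.68 = 0.010625

0.010625


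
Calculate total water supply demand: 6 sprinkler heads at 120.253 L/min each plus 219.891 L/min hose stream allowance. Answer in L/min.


Sprinkler demand = 6 * 120.253 = 721.518 L/min
Total = 721.518 + 219.891 = 941.409 L/min

941.409 L/min


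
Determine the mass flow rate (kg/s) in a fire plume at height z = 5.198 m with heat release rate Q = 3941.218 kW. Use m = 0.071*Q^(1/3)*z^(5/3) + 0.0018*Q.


Q^(1/3) = 15.796
z^(5/3) = 15.598
First term = 0.071 * 15.796 * 15.598 = 17.493
Second term = 0.0018 * 3941.218 = 7.0942
m = 24.587 kg/s

24.587 kg/s


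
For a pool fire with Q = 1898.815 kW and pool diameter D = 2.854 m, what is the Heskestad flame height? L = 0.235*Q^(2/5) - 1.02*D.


Q^(2/5) = 20.483
0.235 * Q^(2/5) = 4.8135
1.02 * D = 2.9111
L = 1.9024 m

1.9024 m


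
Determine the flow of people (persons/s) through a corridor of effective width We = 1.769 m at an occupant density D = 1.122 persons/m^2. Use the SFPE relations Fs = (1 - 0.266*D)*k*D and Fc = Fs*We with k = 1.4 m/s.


1 - 0.266*D = 1 - 0.266*1.122 = 0.70155
Fs = 0.70155 * 1.4 * 1.122 = 1.1020 persons/(s*m)
Fc = 1.1020 * 1.769 = 1.9494 persons/s

1.9494 persons/s


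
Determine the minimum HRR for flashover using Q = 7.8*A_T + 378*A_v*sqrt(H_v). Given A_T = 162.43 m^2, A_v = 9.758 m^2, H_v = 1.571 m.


7.8*A_T = 1266.954
sqrt(H_v) = 1.2534
378*A_v*sqrt(H_v) = 4623.2
Q = 1266.954 + 4623.2 = 5890.1 kW

5890.1 kW


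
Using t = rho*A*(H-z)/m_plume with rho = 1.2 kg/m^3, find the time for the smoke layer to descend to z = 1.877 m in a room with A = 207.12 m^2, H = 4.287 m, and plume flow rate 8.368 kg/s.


H - z = 2.41 m
t = 1.2 * 207.12 * 2.41 / 8.368 = 71.581 s

71.581 s


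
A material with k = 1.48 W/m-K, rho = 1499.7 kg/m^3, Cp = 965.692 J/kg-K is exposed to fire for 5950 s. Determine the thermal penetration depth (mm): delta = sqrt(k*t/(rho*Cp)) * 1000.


alpha = 1.48 / (1499.7 * 965.692) = 1.0219e-06 m^2/s
alpha * t = 0.0060804
delta = sqrt(0.0060804) * 1000 = 77.977 mm

77.977 mm


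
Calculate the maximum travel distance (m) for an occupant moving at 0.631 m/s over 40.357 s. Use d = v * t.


d = 0.631 * 40.357 = 25.465 m

25.465 m


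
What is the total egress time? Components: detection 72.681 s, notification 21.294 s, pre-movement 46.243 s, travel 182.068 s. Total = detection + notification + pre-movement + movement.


Total = 72.681 + 21.294 + 46.243 + 182.068 = 322.286 s

322.286 s


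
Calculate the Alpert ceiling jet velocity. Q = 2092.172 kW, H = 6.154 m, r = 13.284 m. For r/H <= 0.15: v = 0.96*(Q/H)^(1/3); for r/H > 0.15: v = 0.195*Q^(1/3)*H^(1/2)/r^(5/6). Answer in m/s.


r/H = 13.284 / 6.154 = 2.1586
r/H > 0.15, so v = 0.195*Q^(1/3)*H^(1/2)/r^(5/6)
Q^(1/3) = 12.790
H^(1/2) = 2.4807
r^(5/6) = 8.6319
v = 0.195 * 12.790 * 2.4807 / 8.6319 = 0.71676 m/s

0.71676 m/s


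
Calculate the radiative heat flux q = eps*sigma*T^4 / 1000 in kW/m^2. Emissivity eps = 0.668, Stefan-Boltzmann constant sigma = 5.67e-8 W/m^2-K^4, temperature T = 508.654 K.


T^4 = 6.6941e+10
q = 0.668 * 5.67e-8 * 6.6941e+10 / 1000 = 2.5354 kW/m^2

2.5354 kW/m^2


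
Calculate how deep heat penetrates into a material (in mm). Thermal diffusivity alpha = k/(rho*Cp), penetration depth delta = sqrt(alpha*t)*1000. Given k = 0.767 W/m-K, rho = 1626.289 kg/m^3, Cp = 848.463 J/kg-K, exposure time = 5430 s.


alpha = 0.767 / (1626.289 * 848.463) = 5.5586e-07 m^2/s
alpha * t = 0.0030183
delta = sqrt(0.0030183) * 1000 = 54.939 mm

54.939 mm


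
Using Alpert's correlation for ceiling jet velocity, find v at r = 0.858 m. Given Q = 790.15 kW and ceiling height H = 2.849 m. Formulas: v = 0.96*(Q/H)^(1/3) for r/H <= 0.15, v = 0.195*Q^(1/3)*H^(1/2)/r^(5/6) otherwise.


r/H = 0.858 / 2.849 = 0.30116
r/H > 0.15, so v = 0.195*Q^(1/3)*H^(1/2)/r^(5/6)
Q^(1/3) = 9.2449
H^(1/2) = 1.6879
r^(5/6) = 0.88018
v = 0.195 * 9.2449 * 1.6879 / 0.88018 = 3.4571 m/s

3.4571 m/s


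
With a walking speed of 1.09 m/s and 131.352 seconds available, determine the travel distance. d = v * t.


d = 1.09 * 131.352 = 143.17 m

143.17 m


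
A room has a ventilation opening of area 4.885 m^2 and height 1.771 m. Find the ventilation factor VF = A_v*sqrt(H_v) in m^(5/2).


sqrt(H_v) = 1.3308
VF = 4.885 * 1.3308 = 6.5009 m^(5/2)

6.5009 m^(5/2)


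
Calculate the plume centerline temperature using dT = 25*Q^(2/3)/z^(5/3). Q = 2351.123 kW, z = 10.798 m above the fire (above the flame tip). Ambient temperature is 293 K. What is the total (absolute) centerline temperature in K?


Q^(2/3) = 176.81
z^(5/3) = 52.752
dT = 25 * 176.81 / 52.752 = 83.795 K
T = 293 + 83.795 = 376.79 K

376.79 K


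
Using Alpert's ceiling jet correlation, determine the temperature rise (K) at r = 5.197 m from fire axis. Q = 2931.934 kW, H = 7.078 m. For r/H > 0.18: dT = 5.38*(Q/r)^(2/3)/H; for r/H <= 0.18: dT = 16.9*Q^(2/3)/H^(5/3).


r/H = 5.197 / 7.078 = 0.73425
r/H > 0.18, so dT = 5.38*(Q/r)^(2/3)/H
Q/r = 564.16
(Q/r)^(2/3) = 68.276
dT = 5.38 * 68.276 / 7.078 = 51.897 K

51.897 K


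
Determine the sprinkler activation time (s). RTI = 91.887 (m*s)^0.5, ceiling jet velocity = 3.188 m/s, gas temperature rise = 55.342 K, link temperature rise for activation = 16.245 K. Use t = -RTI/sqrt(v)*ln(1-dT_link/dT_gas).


dT_link/dT_gas = 0.29354
ln(1 - 0.29354) = -0.34749
t = -91.887 / sqrt(3.188) * -0.34749 = 17.883 s

17.883 s


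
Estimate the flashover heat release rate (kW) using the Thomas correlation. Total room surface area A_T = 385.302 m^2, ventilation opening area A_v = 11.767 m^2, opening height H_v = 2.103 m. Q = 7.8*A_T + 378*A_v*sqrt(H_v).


7.8*A_T = 3005.4
sqrt(H_v) = 1.4502
378*A_v*sqrt(H_v) = 6450.3
Q = 3005.4 + 6450.3 = 9455.6 kW

9455.6 kW


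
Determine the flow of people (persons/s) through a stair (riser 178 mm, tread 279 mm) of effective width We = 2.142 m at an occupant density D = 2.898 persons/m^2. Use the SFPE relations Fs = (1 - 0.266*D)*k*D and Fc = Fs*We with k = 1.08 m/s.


1 - 0.266*D = 1 - 0.266*2.898 = 0.22913
Fs = 0.22913 * 1.08 * 2.898 = 0.71715 persons/(s*m)
Fc = 0.71715 * 2.142 = 1.5361 persons/s

1.5361 persons/s


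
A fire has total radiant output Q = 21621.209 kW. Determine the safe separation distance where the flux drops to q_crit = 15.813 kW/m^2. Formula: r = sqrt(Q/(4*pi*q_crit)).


4*pi*q_crit = 198.71
Q/(4*pi*q_crit) = 108.81
r = sqrt(108.81) = 10.431 m

10.431 m


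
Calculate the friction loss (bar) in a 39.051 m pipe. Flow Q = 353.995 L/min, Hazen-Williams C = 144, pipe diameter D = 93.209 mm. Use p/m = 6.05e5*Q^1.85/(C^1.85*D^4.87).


Q^1.85 = 51957
C^1.85 = 9839.4
D^4.87 = 3.9018e+09
p/m = 0.00081878 bar/m
p_total = 0.00081878 * 39.051 = 0.031974 bar

0.031974 bar


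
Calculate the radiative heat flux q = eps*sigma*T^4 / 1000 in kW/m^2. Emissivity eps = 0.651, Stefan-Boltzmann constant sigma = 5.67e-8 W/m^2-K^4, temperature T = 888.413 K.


T^4 = 6.2296e+11
q = 0.651 * 5.67e-8 * 6.2296e+11 / 1000 = 22.994 kW/m^2

22.994 kW/m^2


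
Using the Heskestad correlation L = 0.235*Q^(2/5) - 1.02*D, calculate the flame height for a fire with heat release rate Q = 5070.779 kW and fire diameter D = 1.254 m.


Q^(2/5) = 30.341
0.235 * Q^(2/5) = 7.1301
1.02 * D = 1.2791
L = 5.8511 m

5.8511 m


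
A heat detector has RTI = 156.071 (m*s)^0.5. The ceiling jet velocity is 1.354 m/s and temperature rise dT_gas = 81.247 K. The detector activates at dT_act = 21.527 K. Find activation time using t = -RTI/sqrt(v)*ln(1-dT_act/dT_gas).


dT_act/dT_gas = 0.26496
ln(1 - 0.26496) = -0.30783
t = -156.071 / sqrt(1.354) * -0.30783 = 41.288 s

41.288 s


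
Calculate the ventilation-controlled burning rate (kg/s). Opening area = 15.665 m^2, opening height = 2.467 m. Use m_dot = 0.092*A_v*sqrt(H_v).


sqrt(H_v) = 1.5707
m_dot = 0.092 * 15.665 * 1.5707 = 2.2636 kg/s

2.2636 kg/s


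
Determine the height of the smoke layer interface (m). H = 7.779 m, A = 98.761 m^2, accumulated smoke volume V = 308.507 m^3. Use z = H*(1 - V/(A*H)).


V/(A*H) = 0.40156
1 - 0.40156 = 0.59844
z = 7.779 * 0.59844 = 4.6552 m

4.6552 m


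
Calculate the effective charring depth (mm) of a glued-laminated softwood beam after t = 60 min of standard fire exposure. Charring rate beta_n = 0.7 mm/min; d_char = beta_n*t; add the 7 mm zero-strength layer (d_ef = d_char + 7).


d_char = 0.7 * 60 = 42 mm
d_ef = 42 + 1.0*7 = 49 mm

49 mm


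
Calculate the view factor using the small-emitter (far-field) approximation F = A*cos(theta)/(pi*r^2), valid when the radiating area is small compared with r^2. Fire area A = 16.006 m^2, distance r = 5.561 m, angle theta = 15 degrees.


cos(15 deg) = 0.96593
pi*r^2 = 97.153
F = 16.006 * 0.96593 / 97.153 = 0.15914

0.15914


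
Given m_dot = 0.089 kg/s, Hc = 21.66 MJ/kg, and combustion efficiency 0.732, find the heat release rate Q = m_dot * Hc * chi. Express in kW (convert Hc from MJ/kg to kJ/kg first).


Hc = 21.66 MJ/kg = 21.66 * 1000 kJ/kg = 21660 kJ/kg
Q = 0.089 kg/s * 21660 kJ/kg * 0.732 = 1411.1 kW

1411.1 kW


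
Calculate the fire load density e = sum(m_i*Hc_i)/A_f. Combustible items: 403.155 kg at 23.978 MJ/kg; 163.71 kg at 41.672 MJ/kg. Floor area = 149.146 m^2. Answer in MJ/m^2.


Total energy = 403.155*23.978 + 163.71*41.672
= 9666.851 + 6822.123
= 16488.97 MJ
e = 16488.97 / 149.146 = 110.56 MJ/m^2

110.56 MJ/m^2


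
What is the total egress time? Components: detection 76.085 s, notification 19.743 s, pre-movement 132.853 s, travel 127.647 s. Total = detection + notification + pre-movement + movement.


Total = 76.085 + 19.743 + 132.853 + 127.647 = 356.328 s

356.328 s


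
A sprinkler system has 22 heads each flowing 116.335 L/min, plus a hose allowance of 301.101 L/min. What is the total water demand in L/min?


Sprinkler demand = 22 * 116.335 = 2559.37 L/min
Total = 2559.37 + 301.101 = 2860.471 L/min

2860.471 L/min


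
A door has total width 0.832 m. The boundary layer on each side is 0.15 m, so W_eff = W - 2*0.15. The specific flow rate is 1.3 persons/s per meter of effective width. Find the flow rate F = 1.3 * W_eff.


W_eff = 0.832 - 0.30 = 0.532 m
F = 1.3 * 0.532 = 0.69160 persons/s

0.69160 persons/s


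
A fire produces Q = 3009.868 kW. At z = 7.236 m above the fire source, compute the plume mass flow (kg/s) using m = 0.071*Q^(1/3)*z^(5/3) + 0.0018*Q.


Q^(1/3) = 14.438
z^(5/3) = 27.071
First term = 0.071 * 14.438 * 27.071 = 27.751
Second term = 0.0018 * 3009.868 = 5.4178
m = 33.168 kg/s

33.168 kg/s


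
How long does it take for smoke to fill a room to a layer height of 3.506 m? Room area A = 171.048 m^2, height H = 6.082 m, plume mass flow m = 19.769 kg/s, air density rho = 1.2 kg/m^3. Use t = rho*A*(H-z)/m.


H - z = 2.576 m
t = 1.2 * 171.048 * 2.576 / 19.769 = 26.746 s

26.746 s


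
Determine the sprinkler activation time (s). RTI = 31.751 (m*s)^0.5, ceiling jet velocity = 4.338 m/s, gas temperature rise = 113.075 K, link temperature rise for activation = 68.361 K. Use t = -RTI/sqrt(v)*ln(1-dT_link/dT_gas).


dT_link/dT_gas = 0.60456
ln(1 - 0.60456) = -0.92776
t = -31.751 / sqrt(4.338) * -0.92776 = 14.143 s

14.143 s


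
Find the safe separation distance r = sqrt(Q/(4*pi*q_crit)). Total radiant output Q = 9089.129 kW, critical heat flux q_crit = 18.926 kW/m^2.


4*pi*q_crit = 237.83
Q/(4*pi*q_crit) = 38.217
r = sqrt(38.217) = 6.1820 m

6.1820 m


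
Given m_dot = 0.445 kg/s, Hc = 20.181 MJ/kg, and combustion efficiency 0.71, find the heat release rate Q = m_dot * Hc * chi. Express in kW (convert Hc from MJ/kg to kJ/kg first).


Hc = 20.181 MJ/kg = 20.181 * 1000 kJ/kg = 20181 kJ/kg
Q = 0.445 kg/s * 20181 kJ/kg * 0.71 = 6376.2 kW

6376.2 kW


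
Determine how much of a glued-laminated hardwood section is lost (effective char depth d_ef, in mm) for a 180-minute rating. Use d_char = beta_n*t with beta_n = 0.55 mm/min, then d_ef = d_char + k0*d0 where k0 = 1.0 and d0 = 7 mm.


d_char = 0.55 * 180 = 99 mm
d_ef = 99 + 1.0*7 = 106 mm

106 mm


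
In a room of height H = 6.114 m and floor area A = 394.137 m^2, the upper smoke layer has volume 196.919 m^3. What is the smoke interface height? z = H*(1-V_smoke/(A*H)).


V/(A*H) = 0.081717
1 - 0.081717 = 0.91828
z = 6.114 * 0.91828 = 5.6144 m

5.6144 m


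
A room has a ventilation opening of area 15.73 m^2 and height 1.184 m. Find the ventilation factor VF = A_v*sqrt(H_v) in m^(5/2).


sqrt(H_v) = 1.0881
VF = 15.73 * 1.0881 = 17.116 m^(5/2)

17.116 m^(5/2)


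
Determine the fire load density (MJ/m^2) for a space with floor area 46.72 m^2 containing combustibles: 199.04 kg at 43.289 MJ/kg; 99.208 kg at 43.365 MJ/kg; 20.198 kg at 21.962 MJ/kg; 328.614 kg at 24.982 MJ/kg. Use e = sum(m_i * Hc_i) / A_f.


Total energy = 199.04*43.289 + 99.208*43.365 + 20.198*21.962 + 328.614*24.982
= 8616.243 + 4302.155 + 443.5885 + 8209.435
= 21571.42 MJ
e = 21571.42 / 46.72 = 461.72 MJ/m^2

461.72 MJ/m^2


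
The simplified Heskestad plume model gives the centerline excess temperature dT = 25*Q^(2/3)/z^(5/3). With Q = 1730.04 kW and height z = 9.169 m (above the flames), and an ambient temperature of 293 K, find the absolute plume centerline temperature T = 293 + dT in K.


Q^(2/3) = 144.11
z^(5/3) = 40.167
dT = 25 * 144.11 / 40.167 = 89.696 K
T = 293 + 89.696 = 382.70 K

382.70 K


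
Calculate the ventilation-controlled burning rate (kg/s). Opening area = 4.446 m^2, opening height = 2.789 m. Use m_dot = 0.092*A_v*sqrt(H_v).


sqrt(H_v) = 1.6700
m_dot = 0.092 * 4.446 * 1.6700 = 0.68310 kg/s

0.68310 kg/s


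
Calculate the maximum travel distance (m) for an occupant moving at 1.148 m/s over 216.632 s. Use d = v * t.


d = 1.148 * 216.632 = 248.69 m

248.69 m


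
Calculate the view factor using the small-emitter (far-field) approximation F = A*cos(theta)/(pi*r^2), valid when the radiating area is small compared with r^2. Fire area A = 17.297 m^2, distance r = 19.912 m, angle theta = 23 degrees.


cos(23 deg) = 0.92050
pi*r^2 = 1245.6
F = 17.297 * 0.92050 / 1245.6 = 0.012783

0.012783


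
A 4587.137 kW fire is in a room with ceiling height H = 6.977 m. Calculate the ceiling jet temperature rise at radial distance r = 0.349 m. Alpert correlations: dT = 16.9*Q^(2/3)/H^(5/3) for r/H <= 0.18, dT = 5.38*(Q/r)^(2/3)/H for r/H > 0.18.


r/H = 0.349 / 6.977 = 0.050021
r/H <= 0.18, so dT = 16.9*Q^(2/3)/H^(5/3)
Q^(2/3) = 276.08
H^(5/3) = 25.475
dT = 16.9 * 276.08 / 25.475 = 183.15 K

183.15 K


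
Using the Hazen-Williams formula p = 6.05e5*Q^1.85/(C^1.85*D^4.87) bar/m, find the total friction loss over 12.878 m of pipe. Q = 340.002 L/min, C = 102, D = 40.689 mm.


Q^1.85 = 48222
C^1.85 = 5198.9
D^4.87 = 6.8890e+07
p/m = 0.081458 bar/m
p_total = 0.081458 * 12.878 = 1.0490 bar

1.0490 bar


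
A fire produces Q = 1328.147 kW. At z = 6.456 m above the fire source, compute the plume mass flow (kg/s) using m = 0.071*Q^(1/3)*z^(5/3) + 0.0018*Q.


Q^(1/3) = 10.992
z^(5/3) = 22.384
First term = 0.071 * 10.992 * 22.384 = 17.469
Second term = 0.0018 * 1328.147 = 2.3907
m = 19.860 kg/s

19.860 kg/s


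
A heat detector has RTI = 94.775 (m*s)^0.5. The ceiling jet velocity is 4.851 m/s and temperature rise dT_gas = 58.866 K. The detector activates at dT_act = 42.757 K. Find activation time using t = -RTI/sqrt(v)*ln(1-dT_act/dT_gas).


dT_act/dT_gas = 0.72634
ln(1 - 0.72634) = -1.2959
t = -94.775 / sqrt(4.851) * -1.2959 = 55.763 s

55.763 s


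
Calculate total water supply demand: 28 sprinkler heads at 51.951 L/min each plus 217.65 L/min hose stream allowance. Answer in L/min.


Sprinkler demand = 28 * 51.951 = 1454.628 L/min
Total = 1454.628 + 217.65 = 1672.278 L/min

1672.278 L/min


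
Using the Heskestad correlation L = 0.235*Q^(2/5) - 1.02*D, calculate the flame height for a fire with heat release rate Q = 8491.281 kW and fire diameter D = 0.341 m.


Q^(2/5) = 37.290
0.235 * Q^(2/5) = 8.7631
1.02 * D = 0.34782
L = 8.4153 m

8.4153 m


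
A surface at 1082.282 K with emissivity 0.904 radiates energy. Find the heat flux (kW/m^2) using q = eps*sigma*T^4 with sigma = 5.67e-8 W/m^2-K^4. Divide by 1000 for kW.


T^4 = 1.3720e+12
q = 0.904 * 5.67e-8 * 1.3720e+12 / 1000 = 70.326 kW/m^2

70.326 kW/m^2


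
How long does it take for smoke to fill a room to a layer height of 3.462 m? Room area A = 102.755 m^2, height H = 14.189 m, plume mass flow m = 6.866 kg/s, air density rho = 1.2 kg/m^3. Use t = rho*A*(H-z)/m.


H - z = 10.727 m
t = 1.2 * 102.755 * 10.727 / 6.866 = 192.65 s

192.65 s


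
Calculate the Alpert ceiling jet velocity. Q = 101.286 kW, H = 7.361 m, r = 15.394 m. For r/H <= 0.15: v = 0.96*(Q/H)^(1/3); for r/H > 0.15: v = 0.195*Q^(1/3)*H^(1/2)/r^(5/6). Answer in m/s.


r/H = 15.394 / 7.361 = 2.0913
r/H > 0.15, so v = 0.195*Q^(1/3)*H^(1/2)/r^(5/6)
Q^(1/3) = 4.6614
H^(1/2) = 2.7131
r^(5/6) = 9.7602
v = 0.195 * 4.6614 * 2.7131 / 9.7602 = 0.25267 m/s

0.25267 m/s


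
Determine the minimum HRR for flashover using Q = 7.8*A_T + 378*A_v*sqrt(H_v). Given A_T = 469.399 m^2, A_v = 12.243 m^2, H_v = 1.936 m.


7.8*A_T = 3661.3
sqrt(H_v) = 1.3914
378*A_v*sqrt(H_v) = 6439.2
Q = 3661.3 + 6439.2 = 10101 kW

10101 kW


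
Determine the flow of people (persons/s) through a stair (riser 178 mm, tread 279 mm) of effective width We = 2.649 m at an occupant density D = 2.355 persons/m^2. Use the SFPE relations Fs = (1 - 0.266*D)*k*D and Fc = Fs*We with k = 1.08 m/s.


1 - 0.266*D = 1 - 0.266*2.355 = 0.37357
Fs = 0.37357 * 1.08 * 2.355 = 0.95014 persons/(s*m)
Fc = 0.95014 * 2.649 = 2.5169 persons/s

2.5169 persons/s


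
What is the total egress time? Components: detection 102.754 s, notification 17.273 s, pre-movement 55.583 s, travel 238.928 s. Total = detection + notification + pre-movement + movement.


Total = 102.754 + 17.273 + 55.583 + 238.928 = 414.538 s

414.538 s


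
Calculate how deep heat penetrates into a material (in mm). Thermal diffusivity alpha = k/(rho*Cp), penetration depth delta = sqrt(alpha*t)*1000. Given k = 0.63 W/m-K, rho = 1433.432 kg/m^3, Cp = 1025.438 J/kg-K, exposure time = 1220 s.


alpha = 0.63 / (1433.432 * 1025.438) = 4.2860e-07 m^2/s
alpha * t = 0.00052289
delta = sqrt(0.00052289) * 1000 = 22.867 mm

22.867 mm


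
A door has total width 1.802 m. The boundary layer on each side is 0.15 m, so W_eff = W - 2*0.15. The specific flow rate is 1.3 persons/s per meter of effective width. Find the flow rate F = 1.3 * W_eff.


W_eff = 1.802 - 0.30 = 1.502 m
F = 1.3 * 1.502 = 1.9526 persons/s

1.9526 persons/s


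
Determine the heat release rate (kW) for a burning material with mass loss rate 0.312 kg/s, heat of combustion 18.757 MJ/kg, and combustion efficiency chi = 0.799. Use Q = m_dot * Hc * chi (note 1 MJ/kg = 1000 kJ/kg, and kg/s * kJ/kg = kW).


Hc = 18.757 MJ/kg = 18.757 * 1000 kJ/kg = 18757 kJ/kg
Q = 0.312 kg/s * 18757 kJ/kg * 0.799 = 4675.9 kW

4675.9 kW


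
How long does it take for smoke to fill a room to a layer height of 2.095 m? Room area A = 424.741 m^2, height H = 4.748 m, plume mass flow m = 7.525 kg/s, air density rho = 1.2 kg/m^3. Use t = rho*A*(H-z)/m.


H - z = 2.653 m
t = 1.2 * 424.741 * 2.653 / 7.525 = 179.70 s

179.70 s


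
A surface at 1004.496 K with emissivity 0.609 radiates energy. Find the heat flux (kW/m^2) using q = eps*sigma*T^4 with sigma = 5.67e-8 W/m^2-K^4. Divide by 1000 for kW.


T^4 = 1.0181e+12
q = 0.609 * 5.67e-8 * 1.0181e+12 / 1000 = 35.155 kW/m^2

35.155 kW/m^2


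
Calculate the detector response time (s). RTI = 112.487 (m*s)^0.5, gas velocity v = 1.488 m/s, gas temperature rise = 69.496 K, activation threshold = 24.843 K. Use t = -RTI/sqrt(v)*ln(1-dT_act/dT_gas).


dT_act/dT_gas = 0.35747
ln(1 - 0.35747) = -0.44235
t = -112.487 / sqrt(1.488) * -0.44235 = 40.791 s

40.791 s


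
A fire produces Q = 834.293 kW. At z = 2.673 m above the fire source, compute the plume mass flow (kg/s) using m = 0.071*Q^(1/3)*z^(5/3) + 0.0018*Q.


Q^(1/3) = 9.4140
z^(5/3) = 5.1483
First term = 0.071 * 9.4140 * 5.1483 = 3.4411
Second term = 0.0018 * 834.293 = 1.5017
m = 4.9428 kg/s

4.9428 kg/s


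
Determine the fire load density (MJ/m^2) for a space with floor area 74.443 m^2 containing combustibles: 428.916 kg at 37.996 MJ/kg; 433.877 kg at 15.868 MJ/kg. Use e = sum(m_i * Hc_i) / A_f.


Total energy = 428.916*37.996 + 433.877*15.868
= 16297.09 + 6884.760
= 23181.85 MJ
e = 23181.85 / 74.443 = 311.40 MJ/m^2

311.40 MJ/m^2


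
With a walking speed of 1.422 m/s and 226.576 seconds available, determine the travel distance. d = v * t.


d = 1.422 * 226.576 = 322.19 m

322.19 m


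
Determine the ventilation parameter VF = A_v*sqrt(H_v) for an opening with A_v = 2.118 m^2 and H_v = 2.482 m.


sqrt(H_v) = 1.5754
VF = 2.118 * 1.5754 = 3.3368 m^(5/2)

3.3368 m^(5/2)


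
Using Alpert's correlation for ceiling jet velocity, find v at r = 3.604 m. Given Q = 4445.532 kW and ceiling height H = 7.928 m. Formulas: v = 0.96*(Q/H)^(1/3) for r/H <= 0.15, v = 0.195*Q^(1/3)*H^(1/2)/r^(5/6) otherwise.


r/H = 3.604 / 7.928 = 0.45459
r/H > 0.15, so v = 0.195*Q^(1/3)*H^(1/2)/r^(5/6)
Q^(1/3) = 16.443
H^(1/2) = 2.8157
r^(5/6) = 2.9106
v = 0.195 * 16.443 * 2.8157 / 2.9106 = 3.1017 m/s

3.1017 m/s


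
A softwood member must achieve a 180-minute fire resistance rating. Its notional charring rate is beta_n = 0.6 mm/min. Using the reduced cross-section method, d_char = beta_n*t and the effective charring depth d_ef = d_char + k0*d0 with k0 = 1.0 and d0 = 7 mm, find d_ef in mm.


d_char = 0.6 * 180 = 108 mm
d_ef = 108 + 1.0*7 = 115 mm

115 mm


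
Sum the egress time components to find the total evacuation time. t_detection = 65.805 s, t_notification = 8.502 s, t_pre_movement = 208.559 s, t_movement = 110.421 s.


Total = 65.805 + 8.502 + 208.559 + 110.421 = 393.287 s

393.287 s


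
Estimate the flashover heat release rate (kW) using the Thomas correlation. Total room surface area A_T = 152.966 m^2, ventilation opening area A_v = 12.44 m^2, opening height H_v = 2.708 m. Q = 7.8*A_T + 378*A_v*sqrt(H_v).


7.8*A_T = 1193.1
sqrt(H_v) = 1.6456
378*A_v*sqrt(H_v) = 7738.1
Q = 1193.1 + 7738.1 = 8931.3 kW

8931.3 kW


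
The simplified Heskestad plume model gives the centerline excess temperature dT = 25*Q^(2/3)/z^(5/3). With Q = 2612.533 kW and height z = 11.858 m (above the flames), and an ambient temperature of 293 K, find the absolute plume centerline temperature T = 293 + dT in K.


Q^(2/3) = 189.69
z^(5/3) = 61.662
dT = 25 * 189.69 / 61.662 = 76.906 K
T = 293 + 76.906 = 369.91 K

369.91 K


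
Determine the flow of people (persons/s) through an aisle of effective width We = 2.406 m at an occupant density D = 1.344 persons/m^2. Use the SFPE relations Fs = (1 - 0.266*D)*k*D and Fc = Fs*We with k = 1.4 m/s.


1 - 0.266*D = 1 - 0.266*1.344 = 0.64250
Fs = 0.64250 * 1.4 * 1.344 = 1.2089 persons/(s*m)
Fc = 1.2089 * 2.406 = 2.9087 persons/s

2.9087 persons/s


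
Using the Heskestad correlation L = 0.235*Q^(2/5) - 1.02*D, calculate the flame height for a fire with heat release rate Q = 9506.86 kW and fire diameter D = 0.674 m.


Q^(2/5) = 39.013
0.235 * Q^(2/5) = 9.1682
1.02 * D = 0.68748
L = 8.4807 m

8.4807 m


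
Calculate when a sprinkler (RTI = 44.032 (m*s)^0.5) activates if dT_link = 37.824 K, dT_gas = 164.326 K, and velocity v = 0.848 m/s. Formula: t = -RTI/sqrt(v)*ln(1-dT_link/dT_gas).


dT_link/dT_gas = 0.23018
ln(1 - 0.23018) = -0.26159
t = -44.032 / sqrt(0.848) * -0.26159 = 12.508 s

12.508 s


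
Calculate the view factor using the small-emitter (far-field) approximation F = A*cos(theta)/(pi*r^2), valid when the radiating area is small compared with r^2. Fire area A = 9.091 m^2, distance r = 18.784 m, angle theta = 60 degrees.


cos(60 deg) = 0.5
pi*r^2 = 1108.5
F = 9.091 * 0.5 / 1108.5 = 0.0041007

0.0041007


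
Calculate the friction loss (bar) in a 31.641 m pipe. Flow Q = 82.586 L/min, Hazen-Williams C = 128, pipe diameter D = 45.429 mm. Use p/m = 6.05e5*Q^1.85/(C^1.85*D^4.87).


Q^1.85 = 3517.8
C^1.85 = 7913.0
D^4.87 = 1.1782e+08
p/m = 0.0022829 bar/m
p_total = 0.0022829 * 31.641 = 0.072232 bar

0.072232 bar


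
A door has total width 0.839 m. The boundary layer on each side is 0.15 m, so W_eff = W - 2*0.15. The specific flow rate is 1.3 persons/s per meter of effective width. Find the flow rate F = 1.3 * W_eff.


W_eff = 0.839 - 0.30 = 0.539 m
F = 1.3 * 0.539 = 0.70070 persons/s

0.70070 persons/s


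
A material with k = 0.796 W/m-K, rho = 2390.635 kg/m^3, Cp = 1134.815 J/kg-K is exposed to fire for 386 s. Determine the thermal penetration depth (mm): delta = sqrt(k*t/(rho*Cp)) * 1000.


alpha = 0.796 / (2390.635 * 1134.815) = 2.9341e-07 m^2/s
alpha * t = 0.00011326
delta = sqrt(0.00011326) * 1000 = 10.642 mm

10.642 mm


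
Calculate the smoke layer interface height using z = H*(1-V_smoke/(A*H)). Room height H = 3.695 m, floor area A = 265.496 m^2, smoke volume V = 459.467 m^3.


V/(A*H) = 0.46836
1 - 0.46836 = 0.53164
z = 3.695 * 0.53164 = 1.9644 m

1.9644 m


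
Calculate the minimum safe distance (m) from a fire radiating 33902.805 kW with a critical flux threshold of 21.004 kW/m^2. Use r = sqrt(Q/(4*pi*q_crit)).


4*pi*q_crit = 263.94
Q/(4*pi*q_crit) = 128.45
r = sqrt(128.45) = 11.333 m

11.333 m


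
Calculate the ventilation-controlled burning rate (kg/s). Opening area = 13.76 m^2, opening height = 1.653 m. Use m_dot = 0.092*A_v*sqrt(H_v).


sqrt(H_v) = 1.2857
m_dot = 0.092 * 13.76 * 1.2857 = 1.6276 kg/s

1.6276 kg/s


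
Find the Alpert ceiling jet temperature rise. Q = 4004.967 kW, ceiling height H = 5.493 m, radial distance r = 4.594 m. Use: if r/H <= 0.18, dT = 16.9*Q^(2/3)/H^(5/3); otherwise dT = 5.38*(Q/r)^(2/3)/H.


r/H = 4.594 / 5.493 = 0.83634
r/H > 0.18, so dT = 5.38*(Q/r)^(2/3)/H
Q/r = 871.78
(Q/r)^(2/3) = 91.258
dT = 5.38 * 91.258 / 5.493 = 89.381 K

89.381 K


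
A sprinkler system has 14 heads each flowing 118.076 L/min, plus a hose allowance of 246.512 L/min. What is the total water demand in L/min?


Sprinkler demand = 14 * 118.076 = 1653.064 L/min
Total = 1653.064 + 246.512 = 1899.576 L/min

1899.576 L/min


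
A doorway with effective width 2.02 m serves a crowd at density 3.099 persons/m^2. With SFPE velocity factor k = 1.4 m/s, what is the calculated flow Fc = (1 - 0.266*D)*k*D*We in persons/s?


1 - 0.266*D = 1 - 0.266*3.099 = 0.17567
Fs = 0.17567 * 1.4 * 3.099 = 0.76214 persons/(s*m)
Fc = 0.76214 * 2.02 = 1.5395 persons/s

1.5395 persons/s


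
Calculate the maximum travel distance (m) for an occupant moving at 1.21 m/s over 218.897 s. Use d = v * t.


d = 1.21 * 218.897 = 264.87 m

264.87 m


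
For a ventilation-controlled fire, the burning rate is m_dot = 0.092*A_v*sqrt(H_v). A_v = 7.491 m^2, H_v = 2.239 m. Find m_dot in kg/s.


sqrt(H_v) = 1.4963
m_dot = 0.092 * 7.491 * 1.4963 = 1.0312 kg/s

1.0312 kg/s


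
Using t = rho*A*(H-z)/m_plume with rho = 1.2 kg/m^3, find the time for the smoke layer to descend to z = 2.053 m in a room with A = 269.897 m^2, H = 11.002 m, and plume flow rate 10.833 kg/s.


H - z = 8.949 m
t = 1.2 * 269.897 * 8.949 / 10.833 = 267.55 s

267.55 s


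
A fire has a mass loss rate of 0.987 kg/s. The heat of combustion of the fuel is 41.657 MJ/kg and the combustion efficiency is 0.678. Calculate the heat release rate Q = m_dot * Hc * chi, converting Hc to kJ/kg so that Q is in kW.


Hc = 41.657 MJ/kg = 41.657 * 1000 kJ/kg = 41657 kJ/kg
Q = 0.987 kg/s * 41657 kJ/kg * 0.678 = 27876 kW

27876 kW


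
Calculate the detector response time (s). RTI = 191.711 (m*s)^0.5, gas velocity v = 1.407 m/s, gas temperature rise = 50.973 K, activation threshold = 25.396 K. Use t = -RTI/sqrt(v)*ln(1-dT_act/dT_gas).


dT_act/dT_gas = 0.49822
ln(1 - 0.49822) = -0.68960
t = -191.711 / sqrt(1.407) * -0.68960 = 111.45 s

111.45 s


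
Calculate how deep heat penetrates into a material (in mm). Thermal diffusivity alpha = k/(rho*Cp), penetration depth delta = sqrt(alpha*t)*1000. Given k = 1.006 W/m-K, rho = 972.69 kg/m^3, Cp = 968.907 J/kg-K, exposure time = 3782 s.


alpha = 1.006 / (972.69 * 968.907) = 1.0674e-06 m^2/s
alpha * t = 0.0040370
delta = sqrt(0.0040370) * 1000 = 63.538 mm

63.538 mm


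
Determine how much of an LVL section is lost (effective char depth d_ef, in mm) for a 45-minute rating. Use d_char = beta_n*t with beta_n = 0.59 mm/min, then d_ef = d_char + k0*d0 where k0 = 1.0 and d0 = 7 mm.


d_char = 0.59 * 45 = 26.55 mm
d_ef = 26.55 + 1.0*7 = 33.55 mm

33.55 mm


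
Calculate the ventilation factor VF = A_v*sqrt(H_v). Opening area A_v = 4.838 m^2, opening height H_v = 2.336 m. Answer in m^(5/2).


sqrt(H_v) = 1.5284
VF = 4.838 * 1.5284 = 7.3944 m^(5/2)

7.3944 m^(5/2)


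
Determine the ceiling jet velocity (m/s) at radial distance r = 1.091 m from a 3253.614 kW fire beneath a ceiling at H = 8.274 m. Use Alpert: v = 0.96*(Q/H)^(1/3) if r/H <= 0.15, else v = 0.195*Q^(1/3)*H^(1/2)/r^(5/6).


r/H = 1.091 / 8.274 = 0.13186
r/H <= 0.15, so v = 0.96*(Q/H)^(1/3)
Q/H = 393.23
(Q/H)^(1/3) = 7.3263
v = 0.96 * 7.3263 = 7.0332 m/s

7.0332 m/s


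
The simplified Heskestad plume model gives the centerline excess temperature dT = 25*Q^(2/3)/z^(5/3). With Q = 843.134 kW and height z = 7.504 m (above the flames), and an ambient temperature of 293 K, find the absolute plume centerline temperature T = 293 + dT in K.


Q^(2/3) = 89.248
z^(5/3) = 28.762
dT = 25 * 89.248 / 28.762 = 77.574 K
T = 293 + 77.574 = 370.57 K

370.57 K


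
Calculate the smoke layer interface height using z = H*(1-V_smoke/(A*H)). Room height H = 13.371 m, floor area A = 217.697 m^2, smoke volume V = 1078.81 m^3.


V/(A*H) = 0.37062
1 - 0.37062 = 0.62938
z = 13.371 * 0.62938 = 8.4154 m

8.4154 m


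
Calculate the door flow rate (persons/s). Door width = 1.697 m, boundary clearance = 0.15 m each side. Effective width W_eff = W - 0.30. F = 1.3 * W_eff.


W_eff = 1.697 - 0.30 = 1.397 m
F = 1.3 * 1.397 = 1.8161 persons/s

1.8161 persons/s


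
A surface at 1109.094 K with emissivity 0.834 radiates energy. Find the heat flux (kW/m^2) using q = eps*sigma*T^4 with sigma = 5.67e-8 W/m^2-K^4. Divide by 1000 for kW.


T^4 = 1.5131e+12
q = 0.834 * 5.67e-8 * 1.5131e+12 / 1000 = 71.552 kW/m^2

71.552 kW/m^2


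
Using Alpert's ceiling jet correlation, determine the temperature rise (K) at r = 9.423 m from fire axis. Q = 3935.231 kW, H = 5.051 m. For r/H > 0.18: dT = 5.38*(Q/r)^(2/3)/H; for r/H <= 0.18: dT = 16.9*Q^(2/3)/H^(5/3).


r/H = 9.423 / 5.051 = 1.8656
r/H > 0.18, so dT = 5.38*(Q/r)^(2/3)/H
Q/r = 417.62
(Q/r)^(2/3) = 55.871
dT = 5.38 * 55.871 / 5.051 = 59.510 K

59.510 K


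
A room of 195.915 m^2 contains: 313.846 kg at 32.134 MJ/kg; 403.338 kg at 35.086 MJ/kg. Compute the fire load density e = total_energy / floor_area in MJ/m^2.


Total energy = 313.846*32.134 + 403.338*35.086
= 10085.13 + 14151.52
= 24236.64 MJ
e = 24236.64 / 195.915 = 123.71 MJ/m^2

123.71 MJ/m^2


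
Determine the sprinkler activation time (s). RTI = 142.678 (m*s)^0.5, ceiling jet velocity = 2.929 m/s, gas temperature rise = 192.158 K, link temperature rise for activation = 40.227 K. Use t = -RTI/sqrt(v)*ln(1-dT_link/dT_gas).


dT_link/dT_gas = 0.20934
ln(1 - 0.20934) = -0.23489
t = -142.678 / sqrt(2.929) * -0.23489 = 19.582 s

19.582 s


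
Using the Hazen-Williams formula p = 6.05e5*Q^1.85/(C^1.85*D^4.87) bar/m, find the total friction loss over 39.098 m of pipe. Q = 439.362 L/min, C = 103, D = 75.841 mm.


Q^1.85 = 77486
C^1.85 = 5293.6
D^4.87 = 1.4293e+09
p/m = 0.0061958 bar/m
p_total = 0.0061958 * 39.098 = 0.24224 bar

0.24224 bar


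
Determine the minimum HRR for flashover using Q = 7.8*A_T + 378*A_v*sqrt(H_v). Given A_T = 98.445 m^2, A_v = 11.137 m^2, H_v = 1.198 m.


7.8*A_T = 767.871
sqrt(H_v) = 1.0945
378*A_v*sqrt(H_v) = 4607.7
Q = 767.871 + 4607.7 = 5375.6 kW

5375.6 kW


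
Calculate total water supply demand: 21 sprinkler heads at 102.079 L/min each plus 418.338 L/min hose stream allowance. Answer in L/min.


Sprinkler demand = 21 * 102.079 = 2143.659 L/min
Total = 2143.659 + 418.338 = 2561.997 L/min

2561.997 L/min


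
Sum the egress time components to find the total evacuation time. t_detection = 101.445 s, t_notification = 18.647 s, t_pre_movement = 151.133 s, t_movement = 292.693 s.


Total = 101.445 + 18.647 + 151.133 + 292.693 = 563.918 s

563.918 s


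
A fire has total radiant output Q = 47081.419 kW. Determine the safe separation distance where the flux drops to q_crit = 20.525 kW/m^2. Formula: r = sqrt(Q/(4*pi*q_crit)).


4*pi*q_crit = 257.92
Q/(4*pi*q_crit) = 182.54
r = sqrt(182.54) = 13.511 m

13.511 m


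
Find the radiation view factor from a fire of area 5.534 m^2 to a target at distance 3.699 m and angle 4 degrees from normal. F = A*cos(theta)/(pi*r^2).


cos(4 deg) = 0.99756
pi*r^2 = 42.985
F = 5.534 * 0.99756 / 42.985 = 0.12843

0.12843


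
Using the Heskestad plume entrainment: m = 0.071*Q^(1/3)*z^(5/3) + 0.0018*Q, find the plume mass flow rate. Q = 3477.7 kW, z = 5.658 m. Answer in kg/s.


Q^(1/3) = 15.151
z^(5/3) = 17.965
First term = 0.071 * 15.151 * 17.965 = 19.325
Second term = 0.0018 * 3477.7 = 6.2599
m = 25.585 kg/s

25.585 kg/s


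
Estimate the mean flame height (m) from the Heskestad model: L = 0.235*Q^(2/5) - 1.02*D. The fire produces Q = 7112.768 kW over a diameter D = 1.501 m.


Q^(2/5) = 34.739
0.235 * Q^(2/5) = 8.1636
1.02 * D = 1.5310
L = 6.6326 m

6.6326 m


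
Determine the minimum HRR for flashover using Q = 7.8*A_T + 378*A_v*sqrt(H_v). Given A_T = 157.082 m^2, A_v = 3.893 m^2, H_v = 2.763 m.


7.8*A_T = 1225.2
sqrt(H_v) = 1.6622
378*A_v*sqrt(H_v) = 2446.1
Q = 1225.2 + 2446.1 = 3671.3 kW

3671.3 kW


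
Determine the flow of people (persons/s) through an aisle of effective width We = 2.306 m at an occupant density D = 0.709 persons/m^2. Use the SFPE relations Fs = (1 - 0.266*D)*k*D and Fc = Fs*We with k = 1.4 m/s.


1 - 0.266*D = 1 - 0.266*0.709 = 0.81141
Fs = 0.81141 * 1.4 * 0.709 = 0.80540 persons/(s*m)
Fc = 0.80540 * 2.306 = 1.8573 persons/s

1.8573 persons/s


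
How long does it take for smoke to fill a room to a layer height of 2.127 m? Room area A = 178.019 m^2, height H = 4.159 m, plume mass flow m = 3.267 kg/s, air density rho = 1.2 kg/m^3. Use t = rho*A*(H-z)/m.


H - z = 2.032 m
t = 1.2 * 178.019 * 2.032 / 3.267 = 132.87 s

132.87 s


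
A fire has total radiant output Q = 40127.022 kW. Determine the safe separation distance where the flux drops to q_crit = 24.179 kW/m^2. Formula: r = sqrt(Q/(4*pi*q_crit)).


4*pi*q_crit = 303.84
Q/(4*pi*q_crit) = 132.07
r = sqrt(132.07) = 11.492 m

11.492 m


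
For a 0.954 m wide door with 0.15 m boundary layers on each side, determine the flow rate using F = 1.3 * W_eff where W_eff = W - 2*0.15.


W_eff = 0.954 - 0.30 = 0.654 m
F = 1.3 * 0.654 = 0.85020 persons/s

0.85020 persons/s


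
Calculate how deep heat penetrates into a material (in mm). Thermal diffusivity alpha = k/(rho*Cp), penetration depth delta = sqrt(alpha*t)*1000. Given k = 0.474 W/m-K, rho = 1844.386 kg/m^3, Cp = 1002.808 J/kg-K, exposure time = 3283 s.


alpha = 0.474 / (1844.386 * 1002.808) = 2.5628e-07 m^2/s
alpha * t = 0.00084136
delta = sqrt(0.00084136) * 1000 = 29.006 mm

29.006 mm


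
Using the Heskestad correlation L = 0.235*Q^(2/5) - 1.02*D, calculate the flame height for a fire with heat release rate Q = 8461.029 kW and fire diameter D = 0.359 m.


Q^(2/5) = 37.237
0.235 * Q^(2/5) = 8.7506
1.02 * D = 0.36618
L = 8.3844 m

8.3844 m


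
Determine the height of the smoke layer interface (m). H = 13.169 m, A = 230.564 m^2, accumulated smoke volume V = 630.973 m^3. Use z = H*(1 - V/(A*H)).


V/(A*H) = 0.20781
1 - 0.20781 = 0.79219
z = 13.169 * 0.79219 = 10.432 m

10.432 m


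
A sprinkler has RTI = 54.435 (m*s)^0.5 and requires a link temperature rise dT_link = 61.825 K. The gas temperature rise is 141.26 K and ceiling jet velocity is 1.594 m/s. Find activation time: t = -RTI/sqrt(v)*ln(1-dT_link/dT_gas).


dT_link/dT_gas = 0.43767
ln(1 - 0.43767) = -0.57566
t = -54.435 / sqrt(1.594) * -0.57566 = 24.820 s

24.820 s


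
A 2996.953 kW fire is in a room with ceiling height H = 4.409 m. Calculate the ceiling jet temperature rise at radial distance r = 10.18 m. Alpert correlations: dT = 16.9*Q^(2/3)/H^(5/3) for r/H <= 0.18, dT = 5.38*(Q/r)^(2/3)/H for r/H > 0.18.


r/H = 10.18 / 4.409 = 2.3089
r/H > 0.18, so dT = 5.38*(Q/r)^(2/3)/H
Q/r = 294.40
(Q/r)^(2/3) = 44.254
dT = 5.38 * 44.254 / 4.409 = 54.000 K

54.000 K


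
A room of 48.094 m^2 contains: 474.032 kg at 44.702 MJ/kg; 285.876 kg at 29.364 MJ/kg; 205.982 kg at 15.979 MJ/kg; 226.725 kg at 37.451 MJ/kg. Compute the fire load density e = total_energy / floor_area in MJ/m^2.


Total energy = 474.032*44.702 + 285.876*29.364 + 205.982*15.979 + 226.725*37.451
= 21190.18 + 8394.463 + 3291.386 + 8491.078
= 41367.11 MJ
e = 41367.11 / 48.094 = 860.13 MJ/m^2

860.13 MJ/m^2


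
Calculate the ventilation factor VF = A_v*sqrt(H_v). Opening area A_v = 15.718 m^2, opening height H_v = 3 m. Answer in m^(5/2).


sqrt(H_v) = 1.7321
VF = 15.718 * 1.7321 = 27.224 m^(5/2)

27.224 m^(5/2)


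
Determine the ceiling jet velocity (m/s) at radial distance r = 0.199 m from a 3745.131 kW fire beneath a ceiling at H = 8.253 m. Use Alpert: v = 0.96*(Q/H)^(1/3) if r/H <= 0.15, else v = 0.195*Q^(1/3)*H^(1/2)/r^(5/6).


r/H = 0.199 / 8.253 = 0.024112
r/H <= 0.15, so v = 0.96*(Q/H)^(1/3)
Q/H = 453.79
(Q/H)^(1/3) = 7.6845
v = 0.96 * 7.6845 = 7.3772 m/s

7.3772 m/s
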